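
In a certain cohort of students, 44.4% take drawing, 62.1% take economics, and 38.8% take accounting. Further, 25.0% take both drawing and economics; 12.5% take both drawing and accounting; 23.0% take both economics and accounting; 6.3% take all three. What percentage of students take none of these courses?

8.9%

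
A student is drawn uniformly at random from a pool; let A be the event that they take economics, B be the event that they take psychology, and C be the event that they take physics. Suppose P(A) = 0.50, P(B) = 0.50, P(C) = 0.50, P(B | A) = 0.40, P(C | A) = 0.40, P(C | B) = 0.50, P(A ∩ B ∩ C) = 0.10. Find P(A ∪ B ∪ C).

0.95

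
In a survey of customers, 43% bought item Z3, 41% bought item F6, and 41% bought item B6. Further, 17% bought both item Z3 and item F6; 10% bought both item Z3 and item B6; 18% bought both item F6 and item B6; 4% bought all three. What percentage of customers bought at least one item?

By inclusion-exclusion,
P(union) = 43 + 41 + 41 − 17 − 10 − 18 + 4 = 84%

84%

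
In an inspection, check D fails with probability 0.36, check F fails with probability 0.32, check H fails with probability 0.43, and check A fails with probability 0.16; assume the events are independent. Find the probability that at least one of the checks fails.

P(none) = (1 − 0.36) × (1 − 0.32) × (1 − 0.43) × (1 − 0.16) = 0.64 × 0.68 × 0.57 × 0.84 = 0.20837376
P(at least one) = 1 − 0.20837376 = 0.79162624

0.79162624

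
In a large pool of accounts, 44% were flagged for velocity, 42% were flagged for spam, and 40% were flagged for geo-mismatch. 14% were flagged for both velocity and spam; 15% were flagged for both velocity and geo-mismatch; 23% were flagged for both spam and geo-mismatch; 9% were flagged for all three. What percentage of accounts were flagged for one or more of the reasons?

P(at least one) = 44 + 42 + 40 − 14 − 15 − 23 + 9 = 83%

83%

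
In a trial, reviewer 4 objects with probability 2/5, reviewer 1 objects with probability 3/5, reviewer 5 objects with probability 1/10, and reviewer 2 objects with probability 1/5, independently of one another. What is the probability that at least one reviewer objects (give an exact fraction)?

P(none) = (1 − 2/5) × (1 − 3/5) × (1 − 1/10) × (1 − 1/5) = 3/5 × 2/5 × 9/10 × 4/5 = 108/625
P(at least one) = 1 − 108/625 = 517/625

517/625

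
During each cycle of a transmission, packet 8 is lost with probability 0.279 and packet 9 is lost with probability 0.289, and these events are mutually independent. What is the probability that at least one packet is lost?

P(none) = (1 − 0.279) × (1 − 0.289) = 0.721 × 0.711 = 0.512631
P(at least one) = 1 − 0.512631 = 0.487369

0.487369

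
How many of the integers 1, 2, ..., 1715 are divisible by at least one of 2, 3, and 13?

Using inclusion–exclusion:
857 + 571 + 131 − 285 − 65 − 43 + 21 = 1187

1187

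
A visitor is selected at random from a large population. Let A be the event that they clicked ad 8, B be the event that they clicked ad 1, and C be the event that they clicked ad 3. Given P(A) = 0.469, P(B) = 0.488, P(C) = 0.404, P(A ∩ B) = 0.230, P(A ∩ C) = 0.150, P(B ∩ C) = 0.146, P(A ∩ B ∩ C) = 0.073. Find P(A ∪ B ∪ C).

Inclusion–exclusion gives
P(A ∪ B ∪ C) = 0.469 + 0.488 + 0.404 − 0.230 − 0.150 − 0.146 + 0.073 = 0.908

0.908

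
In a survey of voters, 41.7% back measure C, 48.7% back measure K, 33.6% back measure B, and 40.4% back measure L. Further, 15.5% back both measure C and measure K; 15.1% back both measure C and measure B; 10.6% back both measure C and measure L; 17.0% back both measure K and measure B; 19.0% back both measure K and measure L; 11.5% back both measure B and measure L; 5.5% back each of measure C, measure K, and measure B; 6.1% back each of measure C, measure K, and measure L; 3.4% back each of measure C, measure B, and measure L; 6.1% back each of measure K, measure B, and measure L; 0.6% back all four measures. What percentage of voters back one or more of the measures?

96.2%

By inclusion-exclusion,
P(≥1) = 41.7 + 48.7 + 33.6 + 40.4 − 15.5 − 15.1 − 10.6 − 17.0 − 19.0 − 11.5 + 5.5 + 6.1 + 3.4 + 6.1 − 0.6 = 96.2%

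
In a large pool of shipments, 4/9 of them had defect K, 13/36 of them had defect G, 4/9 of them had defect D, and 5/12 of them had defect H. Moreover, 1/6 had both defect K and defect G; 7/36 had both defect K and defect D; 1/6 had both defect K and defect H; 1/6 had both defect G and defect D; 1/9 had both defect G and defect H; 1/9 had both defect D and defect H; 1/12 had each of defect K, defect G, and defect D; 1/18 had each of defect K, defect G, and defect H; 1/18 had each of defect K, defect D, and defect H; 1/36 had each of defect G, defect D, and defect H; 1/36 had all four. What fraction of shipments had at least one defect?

17/18

P(at least one) = 4/9 + 13/36 + 4/9 + 5/12 − 1/6 − 7/36 − 1/6 − 1/6 − 1/9 − 1/9 + 1/12 + 1/18 + 1/18 + 1/36 − 1/36 = 17/18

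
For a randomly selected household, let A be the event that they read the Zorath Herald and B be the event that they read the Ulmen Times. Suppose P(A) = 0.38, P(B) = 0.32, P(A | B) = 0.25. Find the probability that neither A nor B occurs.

0.38

P(A ∩ B) = P(B)·P(A|B) = 0.32 × 0.25 = 0.08
Inclusion–exclusion gives
P(A ∪ B) = 0.38 + 0.32 − 0.08 = 0.62
P(none) = 1 − 0.62 = 0.38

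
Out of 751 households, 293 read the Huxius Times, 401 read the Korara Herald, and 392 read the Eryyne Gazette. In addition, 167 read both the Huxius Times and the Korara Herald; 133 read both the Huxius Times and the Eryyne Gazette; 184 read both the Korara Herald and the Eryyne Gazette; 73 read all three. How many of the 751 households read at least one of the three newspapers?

675

By inclusion–exclusion:
|at least one| = 293 + 401 + 392 − 167 − 133 − 184 + 73 = 675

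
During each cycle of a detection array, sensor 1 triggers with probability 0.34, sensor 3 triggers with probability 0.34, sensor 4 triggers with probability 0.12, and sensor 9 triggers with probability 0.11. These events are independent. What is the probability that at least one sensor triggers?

Since the events are independent, P(none) is the product of the individual non-occurrence probabilities.
P(none) = (1 − 0.34) × (1 − 0.34) × (1 − 0.12) × (1 − 0.11) = 0.66 × 0.66 × 0.88 × 0.89 = 0.34116192
P(at least one) = 1 − 0.34116192 = 0.65883808

0.65883808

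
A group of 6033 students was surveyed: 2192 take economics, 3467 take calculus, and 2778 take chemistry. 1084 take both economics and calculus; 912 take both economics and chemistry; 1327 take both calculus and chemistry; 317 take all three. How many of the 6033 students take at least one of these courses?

|union| = 2192 + 3467 + 2778 − 1084 − 912 − 1327 + 317 = 5431

5431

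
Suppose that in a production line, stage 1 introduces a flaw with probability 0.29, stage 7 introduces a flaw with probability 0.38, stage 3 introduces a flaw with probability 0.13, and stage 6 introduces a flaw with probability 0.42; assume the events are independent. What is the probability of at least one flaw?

P(none) = (1 − 0.29) × (1 − 0.38) × (1 − 0.13) × (1 − 0.42) = 0.71 × 0.62 × 0.87 × 0.58 = 0.22212492
P(at least one) = 1 − 0.22212492 = 0.77787508

0.77787508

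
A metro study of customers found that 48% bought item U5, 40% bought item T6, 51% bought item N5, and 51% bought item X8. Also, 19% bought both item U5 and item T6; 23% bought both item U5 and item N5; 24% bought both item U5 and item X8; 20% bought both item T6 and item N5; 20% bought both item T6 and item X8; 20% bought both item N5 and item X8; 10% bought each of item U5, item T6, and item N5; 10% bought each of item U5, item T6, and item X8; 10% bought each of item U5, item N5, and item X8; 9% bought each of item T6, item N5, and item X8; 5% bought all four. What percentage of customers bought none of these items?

2%

Apply inclusion-exclusion:
P(≥1) = 48 + 40 + 51 + 51 − 19 − 23 − 24 − 20 − 20 − 20 + 10 + 10 + 10 + 9 − 5 = 98%
P(none) = 100% − 98% = 2%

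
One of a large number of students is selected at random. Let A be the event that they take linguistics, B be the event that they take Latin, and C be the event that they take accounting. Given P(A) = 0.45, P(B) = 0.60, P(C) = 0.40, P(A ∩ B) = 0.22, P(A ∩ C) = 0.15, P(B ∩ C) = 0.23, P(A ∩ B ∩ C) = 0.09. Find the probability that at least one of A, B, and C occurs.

0.94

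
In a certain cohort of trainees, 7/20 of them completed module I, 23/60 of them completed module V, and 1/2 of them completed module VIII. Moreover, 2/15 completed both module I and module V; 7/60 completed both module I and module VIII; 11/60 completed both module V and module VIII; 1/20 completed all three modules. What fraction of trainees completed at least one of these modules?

17/20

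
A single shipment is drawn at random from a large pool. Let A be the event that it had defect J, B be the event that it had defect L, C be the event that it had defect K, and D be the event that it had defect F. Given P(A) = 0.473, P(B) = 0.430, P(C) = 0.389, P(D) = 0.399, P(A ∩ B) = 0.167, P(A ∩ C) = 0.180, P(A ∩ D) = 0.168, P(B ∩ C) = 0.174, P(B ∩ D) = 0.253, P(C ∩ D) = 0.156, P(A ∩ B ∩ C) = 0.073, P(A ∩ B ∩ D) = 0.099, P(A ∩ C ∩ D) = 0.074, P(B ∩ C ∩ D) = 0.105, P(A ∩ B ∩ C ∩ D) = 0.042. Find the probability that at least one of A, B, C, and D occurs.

Apply inclusion-exclusion:
P(A ∪ B ∪ C ∪ D) = 0.473 + 0.430 + 0.389 + 0.399 − 0.167 − 0.180 − 0.168 − 0.174 − 0.253 − 0.156 + 0.073 + 0.099 + 0.074 + 0.105 − 0.042 = 0.902

0.902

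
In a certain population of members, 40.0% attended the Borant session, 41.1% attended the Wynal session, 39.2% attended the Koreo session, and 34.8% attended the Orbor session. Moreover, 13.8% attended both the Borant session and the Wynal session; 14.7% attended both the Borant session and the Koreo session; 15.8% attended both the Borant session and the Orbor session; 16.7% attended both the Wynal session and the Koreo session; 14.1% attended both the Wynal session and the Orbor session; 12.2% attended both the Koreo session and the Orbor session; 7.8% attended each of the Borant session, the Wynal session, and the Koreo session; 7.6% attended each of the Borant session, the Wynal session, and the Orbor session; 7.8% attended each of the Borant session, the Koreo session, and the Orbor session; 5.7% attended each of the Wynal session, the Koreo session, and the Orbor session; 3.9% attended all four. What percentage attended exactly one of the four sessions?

51.6%

P(exactly one) = 40.0 + 41.1 + 39.2 + 34.8 − 2·13.8 − 2·14.7 − 2·15.8 − 2·16.7 − 2·14.1 − 2·12.2 + 3·7.8 + 3·7.6 + 3·7.8 + 3·5.7 − 4·3.9 = 51.6%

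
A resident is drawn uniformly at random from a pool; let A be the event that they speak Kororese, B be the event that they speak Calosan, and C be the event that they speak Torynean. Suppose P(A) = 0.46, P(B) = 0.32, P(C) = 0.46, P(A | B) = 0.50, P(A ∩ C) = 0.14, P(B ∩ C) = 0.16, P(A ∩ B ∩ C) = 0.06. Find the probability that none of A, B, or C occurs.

0.16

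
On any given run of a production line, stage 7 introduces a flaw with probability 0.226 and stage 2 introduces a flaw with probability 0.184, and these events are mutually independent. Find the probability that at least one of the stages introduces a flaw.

0.368416

Independence gives P(none) = ∏(1 − pᵢ).
P(none) = (1 − 0.226) × (1 − 0.184) = 0.774 × 0.816 = 0.631584
P(at least one) = 1 − 0.631584 = 0.368416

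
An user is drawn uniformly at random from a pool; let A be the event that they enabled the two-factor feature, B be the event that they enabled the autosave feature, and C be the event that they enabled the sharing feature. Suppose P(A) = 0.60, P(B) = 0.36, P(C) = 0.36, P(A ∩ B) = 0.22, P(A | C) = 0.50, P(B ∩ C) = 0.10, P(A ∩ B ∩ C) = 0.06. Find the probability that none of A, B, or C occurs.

0.12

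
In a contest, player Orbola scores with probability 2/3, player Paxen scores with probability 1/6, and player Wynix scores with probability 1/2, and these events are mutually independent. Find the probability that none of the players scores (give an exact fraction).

5/36

P(none) = (1 − 2/3) × (1 − 1/6) × (1 − 1/2) = 1/3 × 5/6 × 1/2 = 5/36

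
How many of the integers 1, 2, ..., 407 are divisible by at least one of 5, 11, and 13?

By inclusion–exclusion:
81 + 37 + 31 − 7 − 6 − 2 + 0 = 134

134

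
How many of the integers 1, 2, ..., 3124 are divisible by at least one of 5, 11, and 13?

Apply inclusion-exclusion:
floor(3124/5) + floor(3124/11) + floor(3124/13) − floor(3124/55) − floor(3124/65) − floor(3124/143) + floor(3124/715) = 624 + 284 + 240 − 56 − 48 − 21 + 4 = 1027

1027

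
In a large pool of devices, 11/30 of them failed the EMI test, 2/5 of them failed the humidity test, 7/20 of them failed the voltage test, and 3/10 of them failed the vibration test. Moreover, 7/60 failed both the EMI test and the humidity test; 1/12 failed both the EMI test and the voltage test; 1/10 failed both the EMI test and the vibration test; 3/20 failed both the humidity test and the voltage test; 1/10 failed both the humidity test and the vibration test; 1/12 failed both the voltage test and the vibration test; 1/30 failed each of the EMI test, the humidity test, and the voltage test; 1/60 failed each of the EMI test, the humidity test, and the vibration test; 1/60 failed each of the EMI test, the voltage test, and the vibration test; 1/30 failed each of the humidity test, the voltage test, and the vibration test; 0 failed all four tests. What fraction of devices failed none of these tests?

7/60

By inclusion–exclusion:
P(≥1) = 11/30 + 2/5 + 7/20 + 3/10 − 7/60 − 1/12 − 1/10 − 3/20 − 1/10 − 1/12 + 1/30 + 1/60 + 1/60 + 1/30 − 0 = 53/60
P(none) = 1 − 53/60 = 7/60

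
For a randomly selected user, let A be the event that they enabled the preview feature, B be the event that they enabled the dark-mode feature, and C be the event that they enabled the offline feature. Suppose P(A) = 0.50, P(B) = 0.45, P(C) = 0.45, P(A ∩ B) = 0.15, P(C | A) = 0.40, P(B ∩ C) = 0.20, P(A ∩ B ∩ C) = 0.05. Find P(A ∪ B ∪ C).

0.90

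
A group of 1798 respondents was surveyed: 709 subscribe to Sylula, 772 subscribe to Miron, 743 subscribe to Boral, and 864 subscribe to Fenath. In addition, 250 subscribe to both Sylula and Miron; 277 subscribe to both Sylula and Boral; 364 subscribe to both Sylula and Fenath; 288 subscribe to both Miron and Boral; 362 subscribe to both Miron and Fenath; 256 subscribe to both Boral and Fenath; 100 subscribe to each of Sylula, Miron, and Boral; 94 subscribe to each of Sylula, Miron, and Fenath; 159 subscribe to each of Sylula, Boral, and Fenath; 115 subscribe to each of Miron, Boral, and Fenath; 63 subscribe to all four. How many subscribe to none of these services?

102

|at least one| = 709 + 772 + 743 + 864 − 250 − 277 − 364 − 288 − 362 − 256 + 100 + 94 + 159 + 115 − 63 = 1696
None: 1798 − 1696 = 102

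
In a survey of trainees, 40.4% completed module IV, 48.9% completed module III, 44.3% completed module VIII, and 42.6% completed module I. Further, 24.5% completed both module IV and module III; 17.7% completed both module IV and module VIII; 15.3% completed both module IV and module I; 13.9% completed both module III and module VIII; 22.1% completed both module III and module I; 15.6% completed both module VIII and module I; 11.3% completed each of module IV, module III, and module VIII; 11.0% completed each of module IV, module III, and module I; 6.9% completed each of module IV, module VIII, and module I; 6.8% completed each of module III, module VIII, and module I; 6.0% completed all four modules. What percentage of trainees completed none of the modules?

By inclusion–exclusion:
P(at least one) = 40.4 + 48.9 + 44.3 + 42.6 − 24.5 − 17.7 − 15.3 − 13.9 − 22.1 − 15.6 + 11.3 + 11.0 + 6.9 + 6.8 − 6.0 = 97.1%
P(none) = 100% − 97.1% = 2.9%

2.9%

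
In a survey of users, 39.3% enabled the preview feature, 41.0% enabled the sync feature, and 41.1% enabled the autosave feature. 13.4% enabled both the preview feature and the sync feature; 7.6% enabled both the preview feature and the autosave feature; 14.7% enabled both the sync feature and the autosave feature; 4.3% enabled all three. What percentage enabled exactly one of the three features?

By inclusion–exclusion (exactly-one form):
P(exactly one) = 39.3 + 41.0 + 41.1 − 2·13.4 − 2·7.6 − 2·14.7 + 3·4.3 = 62.9%

62.9%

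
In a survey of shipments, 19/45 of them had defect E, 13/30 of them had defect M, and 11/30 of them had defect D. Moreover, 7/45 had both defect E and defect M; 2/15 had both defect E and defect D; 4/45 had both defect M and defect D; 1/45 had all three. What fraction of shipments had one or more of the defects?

By inclusion-exclusion,
P(≥1) = 19/45 + 13/30 + 11/30 − 7/45 − 2/15 − 4/45 + 1/45 = 13/15

13/15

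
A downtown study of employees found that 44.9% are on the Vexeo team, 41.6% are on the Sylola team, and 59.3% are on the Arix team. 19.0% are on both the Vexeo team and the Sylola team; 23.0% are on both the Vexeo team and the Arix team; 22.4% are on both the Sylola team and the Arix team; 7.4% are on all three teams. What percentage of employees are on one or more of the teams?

88.8%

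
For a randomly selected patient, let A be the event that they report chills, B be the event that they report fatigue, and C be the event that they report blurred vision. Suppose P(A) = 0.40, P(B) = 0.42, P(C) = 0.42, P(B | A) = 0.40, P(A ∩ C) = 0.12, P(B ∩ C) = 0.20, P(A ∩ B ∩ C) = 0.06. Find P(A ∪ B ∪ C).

P(A ∩ B) = P(A)·P(B|A) = 0.40 × 0.40 = 0.16
P(A ∪ B ∪ C) = 0.40 + 0.42 + 0.42 − 0.16 − 0.12 − 0.20 + 0.06 = 0.82

0.82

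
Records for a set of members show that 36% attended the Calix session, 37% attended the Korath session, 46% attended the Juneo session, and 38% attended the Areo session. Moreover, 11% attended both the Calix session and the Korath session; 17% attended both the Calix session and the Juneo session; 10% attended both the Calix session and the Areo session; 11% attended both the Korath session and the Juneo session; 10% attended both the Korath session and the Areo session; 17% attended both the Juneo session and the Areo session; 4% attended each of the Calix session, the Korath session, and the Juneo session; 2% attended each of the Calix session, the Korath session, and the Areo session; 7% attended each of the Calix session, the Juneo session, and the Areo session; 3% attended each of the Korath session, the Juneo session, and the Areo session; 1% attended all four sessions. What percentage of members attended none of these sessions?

Using inclusion–exclusion:
P(union) = 36 + 37 + 46 + 38 − 11 − 17 − 10 − 11 − 10 − 17 + 4 + 2 + 7 + 3 − 1 = 96%
P(none) = 100% − 96% = 4%

4%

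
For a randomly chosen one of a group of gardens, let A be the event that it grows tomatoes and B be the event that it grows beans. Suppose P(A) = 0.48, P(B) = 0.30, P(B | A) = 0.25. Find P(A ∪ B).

P(A ∩ B) = P(A)·P(B|A) = 0.48 × 0.25 = 0.12
Inclusion–exclusion gives
P(A ∪ B) = 0.48 + 0.30 − 0.12 = 0.66

0.66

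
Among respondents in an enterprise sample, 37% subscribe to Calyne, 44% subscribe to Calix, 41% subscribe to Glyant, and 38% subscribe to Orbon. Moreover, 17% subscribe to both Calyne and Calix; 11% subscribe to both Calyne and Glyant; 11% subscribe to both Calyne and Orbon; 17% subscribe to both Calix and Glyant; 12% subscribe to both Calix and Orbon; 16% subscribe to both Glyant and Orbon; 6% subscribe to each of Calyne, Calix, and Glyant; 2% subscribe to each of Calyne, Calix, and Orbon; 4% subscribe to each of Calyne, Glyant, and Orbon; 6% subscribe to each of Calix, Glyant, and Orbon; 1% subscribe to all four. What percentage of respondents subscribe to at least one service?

93%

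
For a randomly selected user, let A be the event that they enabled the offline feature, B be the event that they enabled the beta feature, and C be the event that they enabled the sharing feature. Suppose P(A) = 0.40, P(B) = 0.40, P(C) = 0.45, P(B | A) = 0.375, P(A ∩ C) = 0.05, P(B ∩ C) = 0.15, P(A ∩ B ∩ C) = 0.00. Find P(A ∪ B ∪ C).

0.90

P(A ∩ B) = P(A)·P(B|A) = 0.40 × 0.375 = 0.15
P(A ∪ B ∪ C) = 0.40 + 0.40 + 0.45 − 0.15 − 0.05 − 0.15 + 0.00 = 0.90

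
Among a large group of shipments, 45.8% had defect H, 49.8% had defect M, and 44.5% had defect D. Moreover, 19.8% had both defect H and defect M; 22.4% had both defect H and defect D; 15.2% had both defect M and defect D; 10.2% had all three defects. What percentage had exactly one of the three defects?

55.9%

By inclusion–exclusion (exactly-one form):
P(exactly one) = 45.8 + 49.8 + 44.5 − 2·19.8 − 2·22.4 − 2·15.2 + 3·10.2 = 55.9%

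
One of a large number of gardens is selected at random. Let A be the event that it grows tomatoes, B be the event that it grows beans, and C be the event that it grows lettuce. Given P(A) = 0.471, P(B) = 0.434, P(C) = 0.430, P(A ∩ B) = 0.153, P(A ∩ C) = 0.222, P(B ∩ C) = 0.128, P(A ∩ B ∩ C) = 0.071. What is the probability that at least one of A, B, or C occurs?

P(A ∪ B ∪ C) = 0.471 + 0.434 + 0.430 − 0.153 − 0.222 − 0.128 + 0.071 = 0.903

0.903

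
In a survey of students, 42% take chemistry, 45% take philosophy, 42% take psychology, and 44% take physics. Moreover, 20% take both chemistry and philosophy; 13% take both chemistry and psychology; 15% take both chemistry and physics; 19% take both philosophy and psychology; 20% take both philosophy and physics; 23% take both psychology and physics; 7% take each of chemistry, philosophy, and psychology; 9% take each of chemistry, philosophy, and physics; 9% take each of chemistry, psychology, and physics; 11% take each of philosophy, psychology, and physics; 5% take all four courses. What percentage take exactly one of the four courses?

41%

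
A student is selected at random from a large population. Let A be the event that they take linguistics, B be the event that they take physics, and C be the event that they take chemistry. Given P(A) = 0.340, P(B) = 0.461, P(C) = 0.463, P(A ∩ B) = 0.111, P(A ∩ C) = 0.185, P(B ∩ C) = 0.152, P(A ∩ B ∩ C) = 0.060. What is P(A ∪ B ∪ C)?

By inclusion–exclusion:
P(A ∪ B ∪ C) = 0.340 + 0.461 + 0.463 − 0.111 − 0.185 − 0.152 + 0.060 = 0.876

0.876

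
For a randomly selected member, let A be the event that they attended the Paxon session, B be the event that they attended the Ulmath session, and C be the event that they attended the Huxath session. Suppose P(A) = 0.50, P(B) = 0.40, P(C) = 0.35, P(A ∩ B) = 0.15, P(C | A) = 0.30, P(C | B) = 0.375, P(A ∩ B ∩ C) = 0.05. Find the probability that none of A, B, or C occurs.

P(A ∩ C) = P(A)·P(C|A) = 0.50 × 0.30 = 0.15
P(B ∩ C) = P(B)·P(C|B) = 0.40 × 0.375 = 0.15
P(A ∪ B ∪ C) = 0.50 + 0.40 + 0.35 − 0.15 − 0.15 − 0.15 + 0.05 = 0.85
P(none) = 1 − 0.85 = 0.15

0.15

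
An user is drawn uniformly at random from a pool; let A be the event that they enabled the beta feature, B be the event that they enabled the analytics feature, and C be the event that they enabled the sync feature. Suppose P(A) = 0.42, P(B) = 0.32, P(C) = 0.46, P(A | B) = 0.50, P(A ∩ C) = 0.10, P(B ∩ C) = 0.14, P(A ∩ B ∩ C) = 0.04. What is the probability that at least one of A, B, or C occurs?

0.84

P(A ∩ B) = P(B)·P(A|B) = 0.32 × 0.50 = 0.16
By inclusion–exclusion:
P(A ∪ B ∪ C) = 0.42 + 0.32 + 0.46 − 0.16 − 0.10 − 0.14 + 0.04 = 0.84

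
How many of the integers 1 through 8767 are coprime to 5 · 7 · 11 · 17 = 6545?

Inclusion–exclusion gives
floor(8767/5) + floor(8767/7) + floor(8767/11) + floor(8767/17) − floor(8767/35) − floor(8767/55) − floor(8767/85) − floor(8767/77) − floor(8767/119) − floor(8767/187) + floor(8767/385) + floor(8767/595) + floor(8767/935) + floor(8767/1309) − floor(8767/6545) = 1753 + 1252 + 797 + 515 − 250 − 159 − 103 − 113 − 73 − 46 + 22 + 14 + 9 + 6 − 1 = 3623
8767 − 3623 = 5144

5144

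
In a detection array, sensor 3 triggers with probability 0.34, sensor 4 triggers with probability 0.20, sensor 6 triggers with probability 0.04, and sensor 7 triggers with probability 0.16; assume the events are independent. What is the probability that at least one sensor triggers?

0.5742208

P(none) = (1 − 0.34) × (1 − 0.20) × (1 − 0.04) × (1 − 0.16) = 0.66 × 0.80 × 0.96 × 0.84 = 0.4257792
P(at least one) = 1 − 0.4257792 = 0.5742208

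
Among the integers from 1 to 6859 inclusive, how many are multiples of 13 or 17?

By inclusion–exclusion:
527 + 403 − 31 = 899

899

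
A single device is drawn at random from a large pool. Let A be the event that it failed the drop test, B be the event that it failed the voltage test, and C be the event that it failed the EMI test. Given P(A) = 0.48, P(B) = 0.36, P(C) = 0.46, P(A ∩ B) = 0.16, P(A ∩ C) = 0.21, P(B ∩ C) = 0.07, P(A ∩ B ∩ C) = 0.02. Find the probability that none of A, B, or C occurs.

0.12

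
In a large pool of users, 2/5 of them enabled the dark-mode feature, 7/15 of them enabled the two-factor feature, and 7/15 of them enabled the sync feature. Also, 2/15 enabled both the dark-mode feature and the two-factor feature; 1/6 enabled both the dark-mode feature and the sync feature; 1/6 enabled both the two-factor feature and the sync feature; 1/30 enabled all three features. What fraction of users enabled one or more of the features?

9/10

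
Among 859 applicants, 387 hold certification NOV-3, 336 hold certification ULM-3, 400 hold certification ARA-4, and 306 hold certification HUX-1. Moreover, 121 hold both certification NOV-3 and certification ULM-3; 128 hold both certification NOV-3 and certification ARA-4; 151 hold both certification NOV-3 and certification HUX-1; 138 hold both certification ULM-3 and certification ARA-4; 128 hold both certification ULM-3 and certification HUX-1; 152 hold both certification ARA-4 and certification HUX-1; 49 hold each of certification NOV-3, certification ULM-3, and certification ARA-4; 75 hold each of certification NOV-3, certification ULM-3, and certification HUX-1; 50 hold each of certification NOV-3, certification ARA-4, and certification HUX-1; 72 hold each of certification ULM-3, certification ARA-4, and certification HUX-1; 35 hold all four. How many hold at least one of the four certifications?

|at least one| = 387 + 336 + 400 + 306 − 121 − 128 − 151 − 138 − 128 − 152 + 49 + 75 + 50 + 72 − 35 = 822

822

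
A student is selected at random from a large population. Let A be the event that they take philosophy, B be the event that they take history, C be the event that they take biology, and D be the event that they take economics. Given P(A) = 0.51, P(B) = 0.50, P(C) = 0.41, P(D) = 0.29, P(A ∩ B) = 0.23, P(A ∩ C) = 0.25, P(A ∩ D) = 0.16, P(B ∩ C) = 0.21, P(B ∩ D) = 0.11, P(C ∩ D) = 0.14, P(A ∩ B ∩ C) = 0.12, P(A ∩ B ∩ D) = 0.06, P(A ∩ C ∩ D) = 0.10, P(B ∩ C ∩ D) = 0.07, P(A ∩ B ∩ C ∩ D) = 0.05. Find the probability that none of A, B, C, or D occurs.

0.09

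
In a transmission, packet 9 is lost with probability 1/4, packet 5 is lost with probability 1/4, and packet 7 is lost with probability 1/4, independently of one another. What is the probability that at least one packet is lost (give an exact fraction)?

37/64

P(none) = (1 − 1/4) × (1 − 1/4) × (1 − 1/4) = 3/4 × 3/4 × 3/4 = 27/64
P(at least one) = 1 − 27/64 = 37/64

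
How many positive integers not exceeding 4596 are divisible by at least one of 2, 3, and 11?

By inclusion-exclusion,
2298 + 1532 + 417 − 766 − 208 − 139 + 69 = 3203

3203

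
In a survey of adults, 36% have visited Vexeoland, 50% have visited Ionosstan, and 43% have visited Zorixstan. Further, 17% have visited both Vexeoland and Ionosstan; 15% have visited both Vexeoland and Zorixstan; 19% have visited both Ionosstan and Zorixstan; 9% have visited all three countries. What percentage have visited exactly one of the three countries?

54%

By inclusion–exclusion (exactly-one form):
P(exactly one) = 36 + 50 + 43 − 2·17 − 2·15 − 2·19 + 3·9 = 54%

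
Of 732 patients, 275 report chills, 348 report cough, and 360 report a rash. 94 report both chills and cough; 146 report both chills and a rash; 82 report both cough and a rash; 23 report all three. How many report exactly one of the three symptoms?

By inclusion–exclusion (exactly-one form):
N(exactly one) = 275 + 348 + 360 − 2·94 − 2·146 − 2·82 + 3·23 = 408

408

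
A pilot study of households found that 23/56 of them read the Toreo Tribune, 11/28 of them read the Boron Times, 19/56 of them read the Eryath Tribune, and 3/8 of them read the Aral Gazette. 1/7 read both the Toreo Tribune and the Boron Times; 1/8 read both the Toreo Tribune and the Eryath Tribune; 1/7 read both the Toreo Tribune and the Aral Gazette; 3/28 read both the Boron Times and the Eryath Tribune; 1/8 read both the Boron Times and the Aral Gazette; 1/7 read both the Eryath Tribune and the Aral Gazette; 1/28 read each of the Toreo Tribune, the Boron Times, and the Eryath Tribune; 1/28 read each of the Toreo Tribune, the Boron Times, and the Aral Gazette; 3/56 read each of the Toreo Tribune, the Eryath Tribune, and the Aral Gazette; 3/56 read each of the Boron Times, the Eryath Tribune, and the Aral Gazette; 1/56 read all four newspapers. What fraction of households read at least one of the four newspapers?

P(at least one) = 23/56 + 11/28 + 19/56 + 3/8 − 1/7 − 1/8 − 1/7 − 3/28 − 1/8 − 1/7 + 1/28 + 1/28 + 3/56 + 3/56 − 1/56 = 25/28

25/28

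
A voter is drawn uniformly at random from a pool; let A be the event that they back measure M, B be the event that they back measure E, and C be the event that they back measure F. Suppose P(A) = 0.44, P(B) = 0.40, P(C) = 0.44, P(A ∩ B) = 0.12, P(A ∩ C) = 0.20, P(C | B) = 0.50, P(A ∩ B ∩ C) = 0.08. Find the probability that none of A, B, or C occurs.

P(B ∩ C) = P(B)·P(C|B) = 0.40 × 0.50 = 0.20
P(A ∪ B ∪ C) = 0.44 + 0.40 + 0.44 − 0.12 − 0.20 − 0.20 + 0.08 = 0.84
P(none) = 1 − 0.84 = 0.16

0.16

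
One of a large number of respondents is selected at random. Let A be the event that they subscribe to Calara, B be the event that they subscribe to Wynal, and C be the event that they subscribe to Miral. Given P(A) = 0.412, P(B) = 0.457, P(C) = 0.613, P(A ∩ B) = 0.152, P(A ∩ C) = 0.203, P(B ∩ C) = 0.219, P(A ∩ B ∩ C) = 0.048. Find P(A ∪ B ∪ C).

By inclusion-exclusion,
P(A ∪ B ∪ C) = 0.412 + 0.457 + 0.613 − 0.152 − 0.203 − 0.219 + 0.048 = 0.956

0.956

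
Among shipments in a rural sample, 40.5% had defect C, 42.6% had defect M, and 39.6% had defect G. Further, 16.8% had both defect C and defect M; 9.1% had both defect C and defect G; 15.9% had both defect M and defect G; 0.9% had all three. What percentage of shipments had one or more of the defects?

Inclusion–exclusion gives
P(≥1) = 40.5 + 42.6 + 39.6 − 16.8 − 9.1 − 15.9 + 0.9 = 81.8%

81.8%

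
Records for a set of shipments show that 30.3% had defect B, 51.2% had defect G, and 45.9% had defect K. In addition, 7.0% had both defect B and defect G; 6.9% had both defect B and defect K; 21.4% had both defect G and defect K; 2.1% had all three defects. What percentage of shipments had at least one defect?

94.2%

P(at least one) = 30.3 + 51.2 + 45.9 − 7.0 − 6.9 − 21.4 + 2.1 = 94.2%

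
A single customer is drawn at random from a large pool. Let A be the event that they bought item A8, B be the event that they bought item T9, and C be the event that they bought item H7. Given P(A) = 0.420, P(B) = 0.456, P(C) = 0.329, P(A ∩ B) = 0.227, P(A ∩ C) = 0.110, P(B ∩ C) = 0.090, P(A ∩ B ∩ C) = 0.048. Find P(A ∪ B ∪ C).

0.826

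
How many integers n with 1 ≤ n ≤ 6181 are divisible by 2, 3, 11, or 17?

Inclusion–exclusion gives
⌊6181/2⌋ + ⌊6181/3⌋ + ⌊6181/11⌋ + ⌊6181/17⌋ − ⌊6181/6⌋ − ⌊6181/22⌋ − ⌊6181/34⌋ − ⌊6181/33⌋ − ⌊6181/51⌋ − ⌊6181/187⌋ + ⌊6181/66⌋ + ⌊6181/102⌋ + ⌊6181/374⌋ + ⌊6181/561⌋ − ⌊6181/1122⌋ = 3090 + 2060 + 561 + 363 − 1030 − 280 − 181 − 187 − 121 − 33 + 93 + 60 + 16 + 11 − 5 = 4417

4417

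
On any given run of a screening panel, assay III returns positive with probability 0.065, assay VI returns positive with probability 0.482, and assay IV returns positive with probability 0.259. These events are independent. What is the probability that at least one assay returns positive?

P(none) = (1 − 0.065) × (1 − 0.482) × (1 − 0.259) = 0.935 × 0.518 × 0.741 = 0.35888853
P(at least one) = 1 − 0.35888853 = 0.64111147

0.64111147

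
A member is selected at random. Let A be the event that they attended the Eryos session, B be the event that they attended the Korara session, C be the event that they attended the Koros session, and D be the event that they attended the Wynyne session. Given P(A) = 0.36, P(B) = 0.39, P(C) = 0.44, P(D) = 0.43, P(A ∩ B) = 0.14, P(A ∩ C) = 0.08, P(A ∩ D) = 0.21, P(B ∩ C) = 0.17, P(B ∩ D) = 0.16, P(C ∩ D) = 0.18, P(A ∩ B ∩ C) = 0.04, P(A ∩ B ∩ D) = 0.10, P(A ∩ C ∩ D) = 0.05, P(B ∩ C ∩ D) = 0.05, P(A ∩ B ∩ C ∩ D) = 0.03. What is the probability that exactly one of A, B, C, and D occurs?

Using the inclusion–exclusion count for exactly one event:
P(exactly one) = 0.36 + 0.39 + 0.44 + 0.43 − 2·0.14 − 2·0.08 − 2·0.21 − 2·0.17 − 2·0.16 − 2·0.18 + 3·0.04 + 3·0.10 + 3·0.05 + 3·0.05 − 4·0.03 = 0.34

0.34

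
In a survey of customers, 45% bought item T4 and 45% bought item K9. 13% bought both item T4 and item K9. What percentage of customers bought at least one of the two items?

77%

Apply inclusion-exclusion:
P(≥1) = 45 + 45 − 13 = 77%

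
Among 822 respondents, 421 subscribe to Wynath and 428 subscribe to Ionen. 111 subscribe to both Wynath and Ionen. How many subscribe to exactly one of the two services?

N(exactly one) = 421 + 428 − 2·111 = 627

627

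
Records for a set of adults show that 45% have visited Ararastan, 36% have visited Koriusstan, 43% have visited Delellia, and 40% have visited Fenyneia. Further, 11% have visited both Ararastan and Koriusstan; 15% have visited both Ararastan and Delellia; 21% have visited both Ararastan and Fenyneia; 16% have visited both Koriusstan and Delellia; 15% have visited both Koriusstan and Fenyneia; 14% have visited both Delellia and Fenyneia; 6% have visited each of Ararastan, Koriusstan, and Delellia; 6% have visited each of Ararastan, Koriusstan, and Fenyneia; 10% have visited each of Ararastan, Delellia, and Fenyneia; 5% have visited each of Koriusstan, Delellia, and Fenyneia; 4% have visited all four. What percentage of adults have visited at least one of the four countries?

95%

Apply inclusion-exclusion:
P(union) = 45 + 36 + 43 + 40 − 11 − 15 − 21 − 16 − 15 − 14 + 6 + 6 + 10 + 5 − 4 = 95%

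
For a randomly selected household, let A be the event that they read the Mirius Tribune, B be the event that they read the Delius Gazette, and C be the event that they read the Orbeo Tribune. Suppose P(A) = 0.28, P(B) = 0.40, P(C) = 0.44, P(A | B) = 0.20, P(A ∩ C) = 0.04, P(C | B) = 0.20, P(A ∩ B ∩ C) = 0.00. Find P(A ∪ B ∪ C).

0.92

P(A ∩ B) = P(B)·P(A|B) = 0.40 × 0.20 = 0.08
P(B ∩ C) = P(B)·P(C|B) = 0.40 × 0.20 = 0.08
Apply inclusion-exclusion:
P(A ∪ B ∪ C) = 0.28 + 0.40 + 0.44 − 0.08 − 0.04 − 0.08 + 0.00 = 0.92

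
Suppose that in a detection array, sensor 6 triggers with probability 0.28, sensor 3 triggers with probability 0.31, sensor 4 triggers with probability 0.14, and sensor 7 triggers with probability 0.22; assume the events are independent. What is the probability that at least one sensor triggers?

0.66674656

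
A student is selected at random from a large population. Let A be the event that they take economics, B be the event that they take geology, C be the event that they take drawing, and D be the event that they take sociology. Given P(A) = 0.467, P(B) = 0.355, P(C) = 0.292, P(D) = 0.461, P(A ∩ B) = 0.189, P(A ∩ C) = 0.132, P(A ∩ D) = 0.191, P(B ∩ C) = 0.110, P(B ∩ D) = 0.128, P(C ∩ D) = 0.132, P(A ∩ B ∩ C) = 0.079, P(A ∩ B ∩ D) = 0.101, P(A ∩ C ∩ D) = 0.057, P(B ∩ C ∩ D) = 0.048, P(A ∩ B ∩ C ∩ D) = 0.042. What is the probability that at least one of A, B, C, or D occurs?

P(A ∪ B ∪ C ∪ D) = 0.467 + 0.355 + 0.292 + 0.461 − 0.189 − 0.132 − 0.191 − 0.110 − 0.128 − 0.132 + 0.079 + 0.101 + 0.057 + 0.048 − 0.042 = 0.936

0.936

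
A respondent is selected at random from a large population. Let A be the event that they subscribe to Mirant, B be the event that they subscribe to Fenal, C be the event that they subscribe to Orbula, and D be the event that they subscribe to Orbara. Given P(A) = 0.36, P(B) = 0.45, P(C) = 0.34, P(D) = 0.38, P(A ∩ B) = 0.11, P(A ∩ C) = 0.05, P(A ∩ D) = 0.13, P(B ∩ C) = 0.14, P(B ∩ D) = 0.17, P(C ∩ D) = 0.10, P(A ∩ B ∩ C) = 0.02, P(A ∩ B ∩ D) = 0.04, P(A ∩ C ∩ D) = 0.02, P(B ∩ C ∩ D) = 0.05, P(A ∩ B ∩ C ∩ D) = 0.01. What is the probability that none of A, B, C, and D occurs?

0.05

By inclusion-exclusion,
P(A ∪ B ∪ C ∪ D) = 0.36 + 0.45 + 0.34 + 0.38 − 0.11 − 0.05 − 0.13 − 0.14 − 0.17 − 0.10 + 0.02 + 0.04 + 0.02 + 0.05 − 0.01 = 0.95
P(none) = 1 − 0.95 = 0.05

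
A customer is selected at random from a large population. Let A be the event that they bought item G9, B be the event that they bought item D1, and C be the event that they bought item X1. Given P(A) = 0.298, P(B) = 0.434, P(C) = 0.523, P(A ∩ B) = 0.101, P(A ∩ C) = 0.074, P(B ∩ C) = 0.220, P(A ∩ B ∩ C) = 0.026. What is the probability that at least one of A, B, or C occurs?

0.886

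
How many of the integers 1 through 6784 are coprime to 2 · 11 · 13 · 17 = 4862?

Apply inclusion-exclusion:
3392 + 616 + 521 + 399 − 308 − 260 − 199 − 47 − 36 − 30 + 23 + 18 + 15 + 2 − 1 = 4105
6784 − 4105 = 2679

2679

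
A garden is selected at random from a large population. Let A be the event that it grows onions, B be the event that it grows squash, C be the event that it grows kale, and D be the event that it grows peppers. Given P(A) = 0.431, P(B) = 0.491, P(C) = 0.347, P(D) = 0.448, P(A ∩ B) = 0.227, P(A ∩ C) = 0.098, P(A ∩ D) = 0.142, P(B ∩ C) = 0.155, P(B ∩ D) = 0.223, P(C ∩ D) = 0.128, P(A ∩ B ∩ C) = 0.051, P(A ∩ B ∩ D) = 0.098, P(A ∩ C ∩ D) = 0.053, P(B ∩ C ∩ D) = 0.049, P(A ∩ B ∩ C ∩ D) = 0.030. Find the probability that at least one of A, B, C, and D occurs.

0.965

P(A ∪ B ∪ C ∪ D) = 0.431 + 0.491 + 0.347 + 0.448 − 0.227 − 0.098 − 0.142 − 0.155 − 0.223 − 0.128 + 0.051 + 0.098 + 0.053 + 0.049 − 0.030 = 0.965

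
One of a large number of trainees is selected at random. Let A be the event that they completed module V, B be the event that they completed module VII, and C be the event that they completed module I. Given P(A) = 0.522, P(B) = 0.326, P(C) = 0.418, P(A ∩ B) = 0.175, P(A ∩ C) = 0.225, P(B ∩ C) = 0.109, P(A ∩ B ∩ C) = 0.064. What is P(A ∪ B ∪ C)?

By inclusion-exclusion,
P(A ∪ B ∪ C) = 0.522 + 0.326 + 0.418 − 0.175 − 0.225 − 0.109 + 0.064 = 0.821

0.821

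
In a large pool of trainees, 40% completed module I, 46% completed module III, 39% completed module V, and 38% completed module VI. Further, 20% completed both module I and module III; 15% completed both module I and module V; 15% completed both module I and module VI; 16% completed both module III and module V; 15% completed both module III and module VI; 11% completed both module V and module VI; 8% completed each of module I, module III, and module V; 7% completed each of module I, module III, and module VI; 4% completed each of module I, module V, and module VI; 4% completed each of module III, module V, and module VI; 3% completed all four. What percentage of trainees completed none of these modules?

9%

By inclusion-exclusion,
P(at least one) = 40 + 46 + 39 + 38 − 20 − 15 − 15 − 16 − 15 − 11 + 8 + 7 + 4 + 4 − 3 = 91%
P(none) = 100% − 91% = 9%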